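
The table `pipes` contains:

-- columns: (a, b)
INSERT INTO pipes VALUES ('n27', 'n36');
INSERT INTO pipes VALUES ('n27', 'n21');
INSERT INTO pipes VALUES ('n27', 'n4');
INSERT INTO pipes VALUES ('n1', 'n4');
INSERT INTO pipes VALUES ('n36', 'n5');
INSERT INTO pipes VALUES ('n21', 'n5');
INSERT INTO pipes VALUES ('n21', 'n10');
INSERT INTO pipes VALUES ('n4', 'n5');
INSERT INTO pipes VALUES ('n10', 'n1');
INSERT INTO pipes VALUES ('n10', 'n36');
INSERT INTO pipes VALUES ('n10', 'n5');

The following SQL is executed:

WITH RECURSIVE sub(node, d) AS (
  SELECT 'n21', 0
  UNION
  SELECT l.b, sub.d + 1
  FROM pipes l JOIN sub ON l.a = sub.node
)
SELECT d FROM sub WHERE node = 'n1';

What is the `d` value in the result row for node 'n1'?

2

Base: (n21, d=0).
Iteration 1: edges from {n21} -> (n10, d=1), (n5, d=1).
Iteration 2: edges from {n10,n5} -> (n1, d=2), (n36, d=2), (n5, d=2).
Iteration 3: edges from {n1,n36,n5} -> (n4, d=3), (n5, d=3).
Iteration 4: edges from {n4,n5} -> (n5, d=4).
Iteration 5: no outgoing edges from {n5}; recursion stops.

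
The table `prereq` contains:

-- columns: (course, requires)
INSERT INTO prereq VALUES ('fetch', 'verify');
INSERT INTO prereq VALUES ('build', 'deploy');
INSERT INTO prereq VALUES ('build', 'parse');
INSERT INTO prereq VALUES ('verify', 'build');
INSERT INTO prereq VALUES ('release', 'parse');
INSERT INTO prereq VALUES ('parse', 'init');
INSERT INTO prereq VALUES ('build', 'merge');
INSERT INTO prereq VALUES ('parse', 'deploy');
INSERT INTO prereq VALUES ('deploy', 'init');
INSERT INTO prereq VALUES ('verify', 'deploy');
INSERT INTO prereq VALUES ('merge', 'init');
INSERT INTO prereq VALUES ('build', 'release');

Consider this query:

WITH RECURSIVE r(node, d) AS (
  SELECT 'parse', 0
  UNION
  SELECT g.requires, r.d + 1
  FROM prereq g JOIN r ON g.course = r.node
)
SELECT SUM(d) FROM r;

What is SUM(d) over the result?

4

Base: (parse, d=0).
Iteration 1: edges from {parse} -> (deploy, d=1), (init, d=1).
Iteration 2: edges from {deploy,init} -> (init, d=2).
Iteration 3: no outgoing edges from {init}; recursion stops.
SUM(d) = 0 + 1 + 1 + 2 = 4.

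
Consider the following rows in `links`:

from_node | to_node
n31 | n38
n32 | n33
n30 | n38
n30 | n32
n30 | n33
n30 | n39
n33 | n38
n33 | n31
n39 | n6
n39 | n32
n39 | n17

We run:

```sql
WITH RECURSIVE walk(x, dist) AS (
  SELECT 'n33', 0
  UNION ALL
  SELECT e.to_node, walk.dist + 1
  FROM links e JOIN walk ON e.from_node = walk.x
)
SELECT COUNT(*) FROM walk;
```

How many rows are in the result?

Base: (n33, dist=0).
Iteration 1: edges from {n33} -> (n31, dist=1), (n38, dist=1).
Iteration 2: edges from {n31,n38} -> (n38, dist=2).
Iteration 3: no outgoing edges from {n38}; recursion stops.
Total rows emitted: 4.

4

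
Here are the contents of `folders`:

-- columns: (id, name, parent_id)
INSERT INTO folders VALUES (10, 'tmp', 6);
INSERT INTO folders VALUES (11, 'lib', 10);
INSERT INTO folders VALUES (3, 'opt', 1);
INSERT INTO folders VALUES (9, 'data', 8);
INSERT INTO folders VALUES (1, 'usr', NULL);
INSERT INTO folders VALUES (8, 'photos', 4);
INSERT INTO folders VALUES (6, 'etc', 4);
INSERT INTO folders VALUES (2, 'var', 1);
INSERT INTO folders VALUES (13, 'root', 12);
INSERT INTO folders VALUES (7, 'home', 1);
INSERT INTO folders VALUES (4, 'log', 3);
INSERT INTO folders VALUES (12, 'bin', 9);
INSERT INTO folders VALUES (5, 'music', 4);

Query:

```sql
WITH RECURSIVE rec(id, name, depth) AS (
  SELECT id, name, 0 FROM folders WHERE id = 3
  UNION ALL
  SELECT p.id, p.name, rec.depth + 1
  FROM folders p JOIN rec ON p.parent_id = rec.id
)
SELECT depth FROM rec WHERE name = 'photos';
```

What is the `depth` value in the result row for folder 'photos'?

2

Base: id=3 (opt) at depth 0.
Iteration 1: rows with parent_id in {3} -> log (id 4, depth 1).
Iteration 2: rows with parent_id in {4} -> music (id 5, depth 2), etc (id 6, depth 2), photos (id 8, depth 2).
Iteration 3: rows with parent_id in {5,6,8} -> data (id 9, depth 3), tmp (id 10, depth 3).
Iteration 4: rows with parent_id in {9,10} -> lib (id 11, depth 4), bin (id 12, depth 4).
Iteration 5: rows with parent_id in {11,12} -> root (id 13, depth 5).
Iteration 6: no rows with parent_id in {13}; recursion stops.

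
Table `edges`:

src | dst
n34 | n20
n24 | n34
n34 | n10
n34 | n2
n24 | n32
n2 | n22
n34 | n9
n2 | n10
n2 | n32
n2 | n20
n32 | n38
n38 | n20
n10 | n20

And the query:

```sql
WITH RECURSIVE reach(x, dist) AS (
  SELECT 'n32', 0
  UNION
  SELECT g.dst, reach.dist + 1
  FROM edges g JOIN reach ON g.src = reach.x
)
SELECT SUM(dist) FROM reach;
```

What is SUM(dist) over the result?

Base: (n32, dist=0).
Iteration 1: edges from {n32} -> (n38, dist=1).
Iteration 2: edges from {n38} -> (n20, dist=2).
Iteration 3: no outgoing edges from {n20}; recursion stops.
SUM(dist) = 0 + 1 + 2 = 3.

3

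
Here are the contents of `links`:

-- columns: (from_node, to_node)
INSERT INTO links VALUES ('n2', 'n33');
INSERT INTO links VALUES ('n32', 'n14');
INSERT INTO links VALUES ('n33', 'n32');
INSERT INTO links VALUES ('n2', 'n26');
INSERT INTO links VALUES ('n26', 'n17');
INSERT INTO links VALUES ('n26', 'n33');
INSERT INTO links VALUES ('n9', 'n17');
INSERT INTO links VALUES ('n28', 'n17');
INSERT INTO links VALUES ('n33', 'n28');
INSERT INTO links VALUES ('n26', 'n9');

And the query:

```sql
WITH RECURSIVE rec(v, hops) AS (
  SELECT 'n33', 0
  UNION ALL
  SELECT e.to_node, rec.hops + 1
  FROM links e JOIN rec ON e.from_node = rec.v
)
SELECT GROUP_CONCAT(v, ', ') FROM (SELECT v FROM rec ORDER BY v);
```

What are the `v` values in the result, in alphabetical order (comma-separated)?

Base: (n33, hops=0).
Iteration 1: edges from {n33} -> (n28, hops=1), (n32, hops=1).
Iteration 2: edges from {n28,n32} -> (n14, hops=2), (n17, hops=2).
Iteration 3: no outgoing edges from {n14,n17}; recursion stops.

n14, n17, n28, n32, n33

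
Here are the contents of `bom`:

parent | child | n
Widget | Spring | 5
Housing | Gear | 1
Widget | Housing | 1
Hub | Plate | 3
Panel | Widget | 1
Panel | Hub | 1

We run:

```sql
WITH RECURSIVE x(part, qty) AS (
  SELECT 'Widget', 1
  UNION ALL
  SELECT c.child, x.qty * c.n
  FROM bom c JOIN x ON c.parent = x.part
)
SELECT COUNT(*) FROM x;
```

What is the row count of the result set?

Base: (Widget, qty=1).
Iteration 1: components of {Widget} -> Housing = 1*1 = 1, Spring = 1*5 = 5.
Iteration 2: components of {Housing,Spring} -> Gear = 1*1 = 1.
Iteration 3: no further components; recursion stops.
Total rows emitted: 4.

4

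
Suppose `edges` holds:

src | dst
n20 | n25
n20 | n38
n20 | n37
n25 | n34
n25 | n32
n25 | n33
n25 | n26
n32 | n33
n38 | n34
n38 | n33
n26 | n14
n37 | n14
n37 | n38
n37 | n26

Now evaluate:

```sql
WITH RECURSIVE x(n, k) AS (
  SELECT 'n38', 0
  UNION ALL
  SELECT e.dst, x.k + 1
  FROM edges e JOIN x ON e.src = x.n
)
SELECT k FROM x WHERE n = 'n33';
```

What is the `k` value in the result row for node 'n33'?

1

Base: (n38, k=0).
Iteration 1: edges from {n38} -> (n33, k=1), (n34, k=1).
Iteration 2: no outgoing edges from {n33,n34}; recursion stops.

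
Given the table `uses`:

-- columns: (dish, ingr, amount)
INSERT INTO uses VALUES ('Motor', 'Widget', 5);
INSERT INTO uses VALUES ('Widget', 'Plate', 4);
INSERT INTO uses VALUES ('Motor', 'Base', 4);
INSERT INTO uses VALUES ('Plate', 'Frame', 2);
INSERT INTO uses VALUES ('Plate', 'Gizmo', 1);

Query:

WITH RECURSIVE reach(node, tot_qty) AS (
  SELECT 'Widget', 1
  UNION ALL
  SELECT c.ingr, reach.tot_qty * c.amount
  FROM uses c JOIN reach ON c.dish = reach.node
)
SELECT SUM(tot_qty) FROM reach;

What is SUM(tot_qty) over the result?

17

Base: (Widget, tot_qty=1).
Iteration 1: components of {Widget} -> Plate = 1*4 = 4.
Iteration 2: components of {Plate} -> Frame = 4*2 = 8, Gizmo = 4*1 = 4.
Iteration 3: no further components; recursion stops.
SUM(tot_qty) = 1 + 4 + 8 + 4 = 17.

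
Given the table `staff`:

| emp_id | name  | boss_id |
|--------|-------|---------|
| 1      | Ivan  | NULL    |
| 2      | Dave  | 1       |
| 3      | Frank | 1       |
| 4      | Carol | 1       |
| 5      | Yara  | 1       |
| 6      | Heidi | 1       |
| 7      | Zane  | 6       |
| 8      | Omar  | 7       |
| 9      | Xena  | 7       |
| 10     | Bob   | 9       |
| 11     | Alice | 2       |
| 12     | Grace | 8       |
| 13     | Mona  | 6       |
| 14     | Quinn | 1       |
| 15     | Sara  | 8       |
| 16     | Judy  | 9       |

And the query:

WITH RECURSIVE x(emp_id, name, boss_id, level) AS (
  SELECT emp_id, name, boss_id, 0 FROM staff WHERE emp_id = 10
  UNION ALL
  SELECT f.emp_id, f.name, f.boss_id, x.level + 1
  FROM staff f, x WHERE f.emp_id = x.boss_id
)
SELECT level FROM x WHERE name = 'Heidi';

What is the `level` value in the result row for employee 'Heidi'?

3

Base: emp_id=10 (Bob), boss_id=9, level 0.
Iteration 1: join on emp_id=9 -> Xena (id 9, boss_id=7, level 1).
Iteration 2: join on emp_id=7 -> Zane (id 7, boss_id=6, level 2).
Iteration 3: join on emp_id=6 -> Heidi (id 6, boss_id=1, level 3).
Iteration 4: join on emp_id=1 -> Ivan (id 1, boss_id=NULL, level 4).
Iteration 5: boss_id is NULL; no match; recursion stops.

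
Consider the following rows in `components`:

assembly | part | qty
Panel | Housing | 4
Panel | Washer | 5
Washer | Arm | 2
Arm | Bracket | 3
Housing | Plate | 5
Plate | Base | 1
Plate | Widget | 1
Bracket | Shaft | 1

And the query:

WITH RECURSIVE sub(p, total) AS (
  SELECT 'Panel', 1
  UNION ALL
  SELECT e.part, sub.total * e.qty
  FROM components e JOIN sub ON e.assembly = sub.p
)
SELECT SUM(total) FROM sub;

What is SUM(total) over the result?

Base: (Panel, total=1).
Iteration 1: components of {Panel} -> Housing = 1*4 = 4, Washer = 1*5 = 5.
Iteration 2: components of {Housing,Washer} -> Arm = 5*2 = 10, Plate = 4*5 = 20.
Iteration 3: components of {Arm,Plate} -> Base = 20*1 = 20, Bracket = 10*3 = 30, Widget = 20*1 = 20.
Iteration 4: components of {Base,Bracket,Widget} -> Shaft = 30*1 = 30.
Iteration 5: no further components; recursion stops.
SUM(total) = 1 + 4 + 5 + 20 + 10 + 20 + 20 + 30 + 30 = 140.

140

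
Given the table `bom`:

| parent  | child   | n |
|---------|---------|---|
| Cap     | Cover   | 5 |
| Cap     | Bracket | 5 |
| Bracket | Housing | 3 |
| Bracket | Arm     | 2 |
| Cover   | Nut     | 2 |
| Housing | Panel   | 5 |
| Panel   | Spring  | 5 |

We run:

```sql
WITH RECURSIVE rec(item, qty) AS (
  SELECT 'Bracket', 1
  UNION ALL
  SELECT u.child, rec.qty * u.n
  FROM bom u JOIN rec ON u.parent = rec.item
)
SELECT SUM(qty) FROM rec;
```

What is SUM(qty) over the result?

Base: (Bracket, qty=1).
Iteration 1: components of {Bracket} -> Arm = 1*2 = 2, Housing = 1*3 = 3.
Iteration 2: components of {Arm,Housing} -> Panel = 3*5 = 15.
Iteration 3: components of {Panel} -> Spring = 15*5 = 75.
Iteration 4: no further components; recursion stops.
SUM(qty) = 1 + 3 + 2 + 15 + 75 = 96.

96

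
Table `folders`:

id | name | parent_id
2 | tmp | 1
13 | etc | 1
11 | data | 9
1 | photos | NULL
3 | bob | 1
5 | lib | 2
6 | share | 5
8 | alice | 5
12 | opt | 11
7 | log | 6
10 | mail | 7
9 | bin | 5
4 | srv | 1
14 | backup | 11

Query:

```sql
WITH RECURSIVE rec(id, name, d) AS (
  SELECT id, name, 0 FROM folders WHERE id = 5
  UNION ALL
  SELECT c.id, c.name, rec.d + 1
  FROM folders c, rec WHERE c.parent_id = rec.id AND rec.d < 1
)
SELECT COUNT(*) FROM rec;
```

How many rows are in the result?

Base: id=5 (lib) at d 0.
Iteration 1: rows with parent_id in {5} -> share (id 6, d 1), alice (id 8, d 1), bin (id 9, d 1).
Iteration 2: d < 1 fails for all current rows; recursion stops.
Total rows emitted: 4.

4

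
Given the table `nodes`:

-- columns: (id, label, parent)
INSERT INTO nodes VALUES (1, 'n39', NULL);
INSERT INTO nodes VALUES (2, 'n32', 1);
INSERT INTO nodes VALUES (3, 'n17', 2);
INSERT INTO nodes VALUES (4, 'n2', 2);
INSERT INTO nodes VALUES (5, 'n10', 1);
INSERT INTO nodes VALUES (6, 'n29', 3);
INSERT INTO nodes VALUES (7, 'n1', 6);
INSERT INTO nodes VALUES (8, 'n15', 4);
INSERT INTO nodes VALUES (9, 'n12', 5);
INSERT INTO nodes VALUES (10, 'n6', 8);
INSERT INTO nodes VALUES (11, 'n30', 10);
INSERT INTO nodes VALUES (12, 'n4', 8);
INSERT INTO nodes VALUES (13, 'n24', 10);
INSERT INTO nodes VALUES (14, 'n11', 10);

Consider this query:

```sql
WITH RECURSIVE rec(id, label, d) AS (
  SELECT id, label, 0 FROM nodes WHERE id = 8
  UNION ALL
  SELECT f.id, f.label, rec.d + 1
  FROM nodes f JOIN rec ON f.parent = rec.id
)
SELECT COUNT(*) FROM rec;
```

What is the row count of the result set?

Base: id=8 (n15) at d 0.
Iteration 1: rows with parent in {8} -> n6 (id 10, d 1), n4 (id 12, d 1).
Iteration 2: rows with parent in {10,12} -> n30 (id 11, d 2), n24 (id 13, d 2), n11 (id 14, d 2).
Iteration 3: no rows with parent in {11,13,14}; recursion stops.
Total rows emitted: 6.

6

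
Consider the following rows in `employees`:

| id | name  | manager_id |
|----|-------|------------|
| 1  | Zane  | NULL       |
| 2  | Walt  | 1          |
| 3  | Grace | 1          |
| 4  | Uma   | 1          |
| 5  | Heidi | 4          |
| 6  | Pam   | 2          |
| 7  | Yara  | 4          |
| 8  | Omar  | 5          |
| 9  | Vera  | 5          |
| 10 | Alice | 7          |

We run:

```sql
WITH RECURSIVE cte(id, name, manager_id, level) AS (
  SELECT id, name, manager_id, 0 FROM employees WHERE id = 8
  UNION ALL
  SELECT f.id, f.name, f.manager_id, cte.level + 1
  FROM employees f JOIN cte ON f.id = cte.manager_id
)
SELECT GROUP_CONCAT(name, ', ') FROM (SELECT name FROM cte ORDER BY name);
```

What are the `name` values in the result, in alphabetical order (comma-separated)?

Heidi, Omar, Uma, Zane

Base: id=8 (Omar), manager_id=5, level 0.
Iteration 1: join on id=5 -> Heidi (id 5, manager_id=4, level 1).
Iteration 2: join on id=4 -> Uma (id 4, manager_id=1, level 2).
Iteration 3: join on id=1 -> Zane (id 1, manager_id=NULL, level 3).
Iteration 4: manager_id is NULL; no match; recursion stops.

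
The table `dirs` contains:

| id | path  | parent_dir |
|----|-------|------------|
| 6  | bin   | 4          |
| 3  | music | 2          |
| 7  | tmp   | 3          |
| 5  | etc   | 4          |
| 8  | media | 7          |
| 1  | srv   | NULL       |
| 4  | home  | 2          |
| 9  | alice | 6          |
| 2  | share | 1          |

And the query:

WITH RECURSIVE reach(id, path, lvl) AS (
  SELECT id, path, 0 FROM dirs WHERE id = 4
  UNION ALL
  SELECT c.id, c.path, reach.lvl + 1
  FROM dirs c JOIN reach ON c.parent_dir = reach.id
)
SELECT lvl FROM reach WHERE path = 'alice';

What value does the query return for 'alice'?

2

Base: id=4 (home) at lvl 0.
Iteration 1: rows with parent_dir in {4} -> etc (id 5, lvl 1), bin (id 6, lvl 1).
Iteration 2: rows with parent_dir in {5,6} -> alice (id 9, lvl 2).
Iteration 3: no rows with parent_dir in {9}; recursion stops.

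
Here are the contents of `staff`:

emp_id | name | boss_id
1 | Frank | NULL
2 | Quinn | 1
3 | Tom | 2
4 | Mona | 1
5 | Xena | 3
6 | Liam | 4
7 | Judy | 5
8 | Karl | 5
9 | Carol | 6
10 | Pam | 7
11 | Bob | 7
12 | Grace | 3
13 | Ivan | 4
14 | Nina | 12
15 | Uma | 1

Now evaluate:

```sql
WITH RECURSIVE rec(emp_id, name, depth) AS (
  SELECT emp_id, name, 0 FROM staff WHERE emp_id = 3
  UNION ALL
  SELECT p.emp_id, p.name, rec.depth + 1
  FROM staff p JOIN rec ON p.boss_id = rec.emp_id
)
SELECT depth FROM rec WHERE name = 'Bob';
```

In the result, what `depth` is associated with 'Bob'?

Base: emp_id=3 (Tom) at depth 0.
Iteration 1: rows with boss_id in {3} -> Xena (id 5, depth 1), Grace (id 12, depth 1).
Iteration 2: rows with boss_id in {5,12} -> Judy (id 7, depth 2), Karl (id 8, depth 2), Nina (id 14, depth 2).
Iteration 3: rows with boss_id in {7,8,14} -> Pam (id 10, depth 3), Bob (id 11, depth 3).
Iteration 4: no rows with boss_id in {10,11}; recursion stops.

3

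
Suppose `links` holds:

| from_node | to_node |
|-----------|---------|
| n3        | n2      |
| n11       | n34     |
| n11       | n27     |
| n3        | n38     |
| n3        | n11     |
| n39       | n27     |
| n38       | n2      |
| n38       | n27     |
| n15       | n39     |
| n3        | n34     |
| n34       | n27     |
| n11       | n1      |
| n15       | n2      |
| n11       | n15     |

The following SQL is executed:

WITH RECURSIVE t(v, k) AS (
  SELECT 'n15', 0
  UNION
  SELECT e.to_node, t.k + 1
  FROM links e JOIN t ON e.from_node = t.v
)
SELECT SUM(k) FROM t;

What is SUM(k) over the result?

Base: (n15, k=0).
Iteration 1: edges from {n15} -> (n2, k=1), (n39, k=1).
Iteration 2: edges from {n2,n39} -> (n27, k=2).
Iteration 3: no outgoing edges from {n27}; recursion stops.
SUM(k) = 0 + 1 + 1 + 2 = 4.

4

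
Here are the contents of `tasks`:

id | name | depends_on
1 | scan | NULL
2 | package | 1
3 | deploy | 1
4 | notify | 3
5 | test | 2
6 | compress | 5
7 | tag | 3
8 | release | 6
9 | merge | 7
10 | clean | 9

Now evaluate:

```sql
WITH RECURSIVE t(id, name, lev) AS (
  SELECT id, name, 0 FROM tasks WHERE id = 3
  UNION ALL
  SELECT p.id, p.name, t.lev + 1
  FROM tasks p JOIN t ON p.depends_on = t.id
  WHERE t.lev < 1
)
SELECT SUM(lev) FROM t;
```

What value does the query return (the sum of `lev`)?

2

Base: id=3 (deploy) at lev 0.
Iteration 1: rows with depends_on in {3} -> notify (id 4, lev 1), tag (id 7, lev 1).
Iteration 2: lev < 1 fails for all current rows; recursion stops.
SUM(lev) = 0 + 1 + 1 = 2.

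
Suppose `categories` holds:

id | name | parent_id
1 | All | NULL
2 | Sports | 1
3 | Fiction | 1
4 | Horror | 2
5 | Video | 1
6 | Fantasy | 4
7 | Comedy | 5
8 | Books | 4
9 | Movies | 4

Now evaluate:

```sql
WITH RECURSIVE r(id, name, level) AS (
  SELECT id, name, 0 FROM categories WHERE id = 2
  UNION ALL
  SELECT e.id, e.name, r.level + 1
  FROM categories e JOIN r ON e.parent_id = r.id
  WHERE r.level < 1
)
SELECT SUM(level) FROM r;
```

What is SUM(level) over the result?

1

Base: id=2 (Sports) at level 0.
Iteration 1: rows with parent_id in {2} -> Horror (id 4, level 1).
Iteration 2: level < 1 fails for all current rows; recursion stops.
SUM(level) = 0 + 1 = 1.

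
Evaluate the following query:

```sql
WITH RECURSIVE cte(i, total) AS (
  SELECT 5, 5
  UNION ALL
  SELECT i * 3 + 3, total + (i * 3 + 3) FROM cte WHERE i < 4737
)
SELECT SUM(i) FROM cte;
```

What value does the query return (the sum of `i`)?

7094

Base: i=5, total=5.
Iteration 1: 5 < 4737 holds -> i = 5 * 3 + 3 = 18, total = 5 + 18 = 23.
Iteration 2: 18 < 4737 holds -> i = 18 * 3 + 3 = 57, total = 23 + 57 = 80.
Iteration 3: 57 < 4737 holds -> i = 57 * 3 + 3 = 174, total = 80 + 174 = 254.
Iteration 4: 174 < 4737 holds -> i = 174 * 3 + 3 = 525, total = 254 + 525 = 779.
Iteration 5: 525 < 4737 holds -> i = 525 * 3 + 3 = 1578, total = 779 + 1578 = 2357.
Iteration 6: 1578 < 4737 holds -> i = 1578 * 3 + 3 = 4737, total = 2357 + 4737 = 7094.
Iteration 7: 4737 < 4737 fails; recursion stops.
SUM(i) = 5 + 18 + 57 + 174 + 525 + 1578 + 4737 = 7094.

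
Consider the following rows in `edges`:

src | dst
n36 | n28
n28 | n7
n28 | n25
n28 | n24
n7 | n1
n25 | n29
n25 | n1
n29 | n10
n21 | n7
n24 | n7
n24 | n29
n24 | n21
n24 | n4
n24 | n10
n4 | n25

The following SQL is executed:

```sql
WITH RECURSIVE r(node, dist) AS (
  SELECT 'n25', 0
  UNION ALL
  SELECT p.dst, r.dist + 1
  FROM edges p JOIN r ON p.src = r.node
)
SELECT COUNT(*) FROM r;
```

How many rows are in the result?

4

Base: (n25, dist=0).
Iteration 1: edges from {n25} -> (n1, dist=1), (n29, dist=1).
Iteration 2: edges from {n1,n29} -> (n10, dist=2).
Iteration 3: no outgoing edges from {n10}; recursion stops.
Total rows emitted: 4.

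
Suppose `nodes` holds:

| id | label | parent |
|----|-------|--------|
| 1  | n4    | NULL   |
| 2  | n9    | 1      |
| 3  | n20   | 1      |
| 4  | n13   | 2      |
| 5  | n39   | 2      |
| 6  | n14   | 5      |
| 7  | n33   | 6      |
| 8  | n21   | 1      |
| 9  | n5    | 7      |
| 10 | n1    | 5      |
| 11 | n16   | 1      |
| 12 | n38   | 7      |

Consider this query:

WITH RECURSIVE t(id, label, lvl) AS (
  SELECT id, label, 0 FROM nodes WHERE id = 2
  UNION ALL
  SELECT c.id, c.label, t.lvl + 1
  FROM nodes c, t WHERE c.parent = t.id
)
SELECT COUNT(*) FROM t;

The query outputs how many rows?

Base: id=2 (n9) at lvl 0.
Iteration 1: rows with parent in {2} -> n13 (id 4, lvl 1), n39 (id 5, lvl 1).
Iteration 2: rows with parent in {4,5} -> n14 (id 6, lvl 2), n1 (id 10, lvl 2).
Iteration 3: rows with parent in {6,10} -> n33 (id 7, lvl 3).
Iteration 4: rows with parent in {7} -> n5 (id 9, lvl 4), n38 (id 12, lvl 4).
Iteration 5: no rows with parent in {9,12}; recursion stops.
Total rows emitted: 8.

8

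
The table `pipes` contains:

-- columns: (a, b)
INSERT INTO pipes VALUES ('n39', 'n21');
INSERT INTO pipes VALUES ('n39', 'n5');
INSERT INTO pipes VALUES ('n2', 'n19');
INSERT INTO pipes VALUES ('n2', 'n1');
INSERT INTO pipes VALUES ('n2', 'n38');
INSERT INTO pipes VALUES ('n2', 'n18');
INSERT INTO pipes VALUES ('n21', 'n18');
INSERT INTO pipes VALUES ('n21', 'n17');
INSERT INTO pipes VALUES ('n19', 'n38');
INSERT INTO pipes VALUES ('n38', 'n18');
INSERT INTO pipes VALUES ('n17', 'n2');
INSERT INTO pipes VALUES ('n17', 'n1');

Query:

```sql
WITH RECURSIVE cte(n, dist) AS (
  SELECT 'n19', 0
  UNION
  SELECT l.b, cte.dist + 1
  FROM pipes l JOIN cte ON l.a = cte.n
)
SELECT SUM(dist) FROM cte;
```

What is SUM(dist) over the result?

Base: (n19, dist=0).
Iteration 1: edges from {n19} -> (n38, dist=1).
Iteration 2: edges from {n38} -> (n18, dist=2).
Iteration 3: no outgoing edges from {n18}; recursion stops.
SUM(dist) = 0 + 1 + 2 = 3.

3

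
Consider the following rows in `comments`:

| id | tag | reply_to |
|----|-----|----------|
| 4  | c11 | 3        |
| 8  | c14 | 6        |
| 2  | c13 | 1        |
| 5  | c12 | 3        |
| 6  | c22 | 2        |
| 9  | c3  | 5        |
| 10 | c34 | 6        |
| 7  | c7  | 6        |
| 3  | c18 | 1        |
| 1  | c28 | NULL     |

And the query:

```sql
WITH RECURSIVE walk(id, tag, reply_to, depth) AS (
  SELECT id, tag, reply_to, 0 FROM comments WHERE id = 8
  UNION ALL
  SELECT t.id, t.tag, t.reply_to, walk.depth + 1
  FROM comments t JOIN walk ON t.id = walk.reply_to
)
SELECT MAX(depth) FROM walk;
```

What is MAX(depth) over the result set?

3

Base: id=8 (c14), reply_to=6, depth 0.
Iteration 1: join on id=6 -> c22 (id 6, reply_to=2, depth 1).
Iteration 2: join on id=2 -> c13 (id 2, reply_to=1, depth 2).
Iteration 3: join on id=1 -> c28 (id 1, reply_to=NULL, depth 3).
Iteration 4: reply_to is NULL; no match; recursion stops.
depth values: 0, 1, 2, 3; the maximum is 3.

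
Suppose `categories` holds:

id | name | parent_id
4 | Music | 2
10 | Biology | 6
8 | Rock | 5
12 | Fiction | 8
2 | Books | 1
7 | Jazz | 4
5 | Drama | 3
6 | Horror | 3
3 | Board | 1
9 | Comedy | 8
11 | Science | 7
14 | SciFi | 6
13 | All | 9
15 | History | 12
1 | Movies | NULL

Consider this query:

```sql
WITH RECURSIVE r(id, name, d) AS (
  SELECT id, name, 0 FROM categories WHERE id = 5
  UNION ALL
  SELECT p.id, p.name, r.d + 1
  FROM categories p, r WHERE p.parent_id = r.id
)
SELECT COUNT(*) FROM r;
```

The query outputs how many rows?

6

Base: id=5 (Drama) at d 0.
Iteration 1: rows with parent_id in {5} -> Rock (id 8, d 1).
Iteration 2: rows with parent_id in {8} -> Comedy (id 9, d 2), Fiction (id 12, d 2).
Iteration 3: rows with parent_id in {9,12} -> All (id 13, d 3), History (id 15, d 3).
Iteration 4: no rows with parent_id in {13,15}; recursion stops.
Total rows emitted: 6.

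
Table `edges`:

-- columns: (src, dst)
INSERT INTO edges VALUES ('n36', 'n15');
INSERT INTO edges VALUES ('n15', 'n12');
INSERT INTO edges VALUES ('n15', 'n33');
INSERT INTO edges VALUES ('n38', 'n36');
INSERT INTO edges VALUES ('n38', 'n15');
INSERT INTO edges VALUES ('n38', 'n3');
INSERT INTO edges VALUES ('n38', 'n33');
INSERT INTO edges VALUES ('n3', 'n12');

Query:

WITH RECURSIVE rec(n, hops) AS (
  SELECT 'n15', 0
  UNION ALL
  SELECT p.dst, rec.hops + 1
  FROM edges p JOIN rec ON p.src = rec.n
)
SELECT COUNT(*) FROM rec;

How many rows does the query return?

Base: (n15, hops=0).
Iteration 1: edges from {n15} -> (n12, hops=1), (n33, hops=1).
Iteration 2: no outgoing edges from {n12,n33}; recursion stops.
Total rows emitted: 3.

3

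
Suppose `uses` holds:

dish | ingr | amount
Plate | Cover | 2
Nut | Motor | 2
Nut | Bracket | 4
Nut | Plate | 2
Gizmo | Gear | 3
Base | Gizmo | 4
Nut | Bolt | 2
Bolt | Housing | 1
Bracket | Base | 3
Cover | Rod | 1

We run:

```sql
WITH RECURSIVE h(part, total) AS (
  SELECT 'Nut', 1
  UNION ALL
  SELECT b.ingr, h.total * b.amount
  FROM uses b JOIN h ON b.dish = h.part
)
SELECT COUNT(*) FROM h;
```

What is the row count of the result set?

Base: (Nut, total=1).
Iteration 1: components of {Nut} -> Bolt = 1*2 = 2, Bracket = 1*4 = 4, Motor = 1*2 = 2, Plate = 1*2 = 2.
Iteration 2: components of {Bolt,Bracket,Motor,Plate} -> Base = 4*3 = 12, Cover = 2*2 = 4, Housing = 2*1 = 2.
Iteration 3: components of {Base,Cover,Housing} -> Gizmo = 12*4 = 48, Rod = 4*1 = 4.
Iteration 4: components of {Gizmo,Rod} -> Gear = 48*3 = 144.
Iteration 5: no further components; recursion stops.
Total rows emitted: 11.

11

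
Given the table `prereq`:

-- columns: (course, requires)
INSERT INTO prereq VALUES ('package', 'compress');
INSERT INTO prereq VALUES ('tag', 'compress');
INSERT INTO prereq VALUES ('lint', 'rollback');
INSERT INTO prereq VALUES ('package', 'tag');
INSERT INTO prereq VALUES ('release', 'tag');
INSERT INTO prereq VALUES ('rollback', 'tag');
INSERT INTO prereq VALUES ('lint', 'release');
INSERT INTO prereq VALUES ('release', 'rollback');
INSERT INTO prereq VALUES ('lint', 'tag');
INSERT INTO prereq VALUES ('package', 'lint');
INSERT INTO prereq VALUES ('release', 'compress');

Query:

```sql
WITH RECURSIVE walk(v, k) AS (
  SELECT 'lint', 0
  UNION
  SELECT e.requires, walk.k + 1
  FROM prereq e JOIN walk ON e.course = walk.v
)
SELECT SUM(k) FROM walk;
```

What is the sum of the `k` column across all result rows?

19

Base: (lint, k=0).
Iteration 1: edges from {lint} -> (release, k=1), (rollback, k=1), (tag, k=1).
Iteration 2: edges from {release,rollback,tag} -> (compress, k=2), (rollback, k=2), (tag, k=2). [UNION drops 2 duplicate row(s)]
Iteration 3: edges from {compress,rollback,tag} -> (compress, k=3), (tag, k=3).
Iteration 4: edges from {compress,tag} -> (compress, k=4).
Iteration 5: no outgoing edges from {compress}; recursion stops.
SUM(k) = 0 + 1 + 1 + 1 + 2 + 2 + 2 + 3 + 3 + 4 = 19.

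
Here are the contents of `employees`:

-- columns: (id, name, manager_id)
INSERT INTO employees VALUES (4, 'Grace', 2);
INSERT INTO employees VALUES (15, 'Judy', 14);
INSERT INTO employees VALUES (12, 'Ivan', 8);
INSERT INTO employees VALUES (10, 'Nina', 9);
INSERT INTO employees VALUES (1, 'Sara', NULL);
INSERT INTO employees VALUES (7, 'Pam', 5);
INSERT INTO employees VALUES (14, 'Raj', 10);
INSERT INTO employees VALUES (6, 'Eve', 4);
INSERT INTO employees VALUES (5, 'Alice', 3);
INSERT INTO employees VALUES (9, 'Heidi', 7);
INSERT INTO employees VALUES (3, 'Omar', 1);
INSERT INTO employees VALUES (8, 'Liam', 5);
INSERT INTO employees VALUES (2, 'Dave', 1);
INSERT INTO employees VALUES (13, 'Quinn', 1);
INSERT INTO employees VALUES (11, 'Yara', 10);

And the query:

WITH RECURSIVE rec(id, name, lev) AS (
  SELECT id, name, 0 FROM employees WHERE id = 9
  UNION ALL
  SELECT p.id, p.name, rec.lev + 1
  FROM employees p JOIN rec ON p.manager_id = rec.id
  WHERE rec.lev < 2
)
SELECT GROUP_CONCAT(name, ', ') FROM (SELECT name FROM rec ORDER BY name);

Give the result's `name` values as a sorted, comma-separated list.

Heidi, Nina, Raj, Yara

Base: id=9 (Heidi) at lev 0.
Iteration 1: rows with manager_id in {9} -> Nina (id 10, lev 1).
Iteration 2: rows with manager_id in {10} -> Yara (id 11, lev 2), Raj (id 14, lev 2).
Iteration 3: lev < 2 fails for all current rows; recursion stops.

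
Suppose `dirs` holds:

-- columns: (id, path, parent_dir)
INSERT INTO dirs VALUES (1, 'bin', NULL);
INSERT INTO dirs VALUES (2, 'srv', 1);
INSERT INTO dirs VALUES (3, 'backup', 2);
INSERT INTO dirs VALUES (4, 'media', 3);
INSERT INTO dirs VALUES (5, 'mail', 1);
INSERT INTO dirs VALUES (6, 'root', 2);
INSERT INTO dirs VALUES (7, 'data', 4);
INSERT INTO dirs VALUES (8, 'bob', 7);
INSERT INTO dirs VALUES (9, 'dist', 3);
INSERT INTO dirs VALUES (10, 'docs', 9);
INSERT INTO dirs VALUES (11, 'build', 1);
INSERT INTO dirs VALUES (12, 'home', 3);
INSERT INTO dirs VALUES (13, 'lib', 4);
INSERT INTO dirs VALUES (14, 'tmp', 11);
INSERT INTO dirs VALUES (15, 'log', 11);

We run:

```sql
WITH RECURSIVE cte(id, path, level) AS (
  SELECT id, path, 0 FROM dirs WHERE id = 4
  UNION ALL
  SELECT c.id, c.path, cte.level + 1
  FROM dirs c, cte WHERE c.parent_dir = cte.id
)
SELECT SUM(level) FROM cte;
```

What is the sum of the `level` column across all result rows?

Base: id=4 (media) at level 0.
Iteration 1: rows with parent_dir in {4} -> data (id 7, level 1), lib (id 13, level 1).
Iteration 2: rows with parent_dir in {7,13} -> bob (id 8, level 2).
Iteration 3: no rows with parent_dir in {8}; recursion stops.
SUM(level) = 0 + 1 + 1 + 2 = 4.

4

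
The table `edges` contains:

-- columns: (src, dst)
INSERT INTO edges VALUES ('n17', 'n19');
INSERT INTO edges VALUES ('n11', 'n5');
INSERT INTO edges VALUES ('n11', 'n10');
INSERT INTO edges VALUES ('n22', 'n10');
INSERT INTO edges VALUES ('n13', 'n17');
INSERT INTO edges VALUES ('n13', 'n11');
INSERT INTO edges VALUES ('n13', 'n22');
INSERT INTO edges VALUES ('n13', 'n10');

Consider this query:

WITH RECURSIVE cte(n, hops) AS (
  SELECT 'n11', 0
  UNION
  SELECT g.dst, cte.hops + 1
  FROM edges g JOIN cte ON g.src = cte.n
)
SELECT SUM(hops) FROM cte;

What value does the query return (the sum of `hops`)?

2

Base: (n11, hops=0).
Iteration 1: edges from {n11} -> (n10, hops=1), (n5, hops=1).
Iteration 2: no outgoing edges from {n10,n5}; recursion stops.
SUM(hops) = 0 + 1 + 1 = 2.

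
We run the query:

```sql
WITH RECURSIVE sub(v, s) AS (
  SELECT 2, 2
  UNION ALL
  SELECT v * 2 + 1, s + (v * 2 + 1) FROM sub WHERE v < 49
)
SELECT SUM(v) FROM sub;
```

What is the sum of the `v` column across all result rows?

183

Base: v=2, s=2.
Iteration 1: 2 < 49 holds -> v = 2 * 2 + 1 = 5, s = 2 + 5 = 7.
Iteration 2: 5 < 49 holds -> v = 5 * 2 + 1 = 11, s = 7 + 11 = 18.
Iteration 3: 11 < 49 holds -> v = 11 * 2 + 1 = 23, s = 18 + 23 = 41.
Iteration 4: 23 < 49 holds -> v = 23 * 2 + 1 = 47, s = 41 + 47 = 88.
Iteration 5: 47 < 49 holds -> v = 47 * 2 + 1 = 95, s = 88 + 95 = 183.
Iteration 6: 95 < 49 fails; recursion stops.
SUM(v) = 2 + 5 + 11 + 23 + 47 + 95 = 183.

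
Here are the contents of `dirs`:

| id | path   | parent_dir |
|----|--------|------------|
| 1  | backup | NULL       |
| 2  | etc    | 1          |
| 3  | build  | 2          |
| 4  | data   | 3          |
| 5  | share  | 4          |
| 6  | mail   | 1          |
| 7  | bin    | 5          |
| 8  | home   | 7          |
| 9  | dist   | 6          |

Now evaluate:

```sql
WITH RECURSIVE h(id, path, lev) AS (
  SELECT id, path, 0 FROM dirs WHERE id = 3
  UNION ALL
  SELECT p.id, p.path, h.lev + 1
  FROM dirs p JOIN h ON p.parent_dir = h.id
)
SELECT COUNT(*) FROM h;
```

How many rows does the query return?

Base: id=3 (build) at lev 0.
Iteration 1: rows with parent_dir in {3} -> data (id 4, lev 1).
Iteration 2: rows with parent_dir in {4} -> share (id 5, lev 2).
Iteration 3: rows with parent_dir in {5} -> bin (id 7, lev 3).
Iteration 4: rows with parent_dir in {7} -> home (id 8, lev 4).
Iteration 5: no rows with parent_dir in {8}; recursion stops.
Total rows emitted: 5.

5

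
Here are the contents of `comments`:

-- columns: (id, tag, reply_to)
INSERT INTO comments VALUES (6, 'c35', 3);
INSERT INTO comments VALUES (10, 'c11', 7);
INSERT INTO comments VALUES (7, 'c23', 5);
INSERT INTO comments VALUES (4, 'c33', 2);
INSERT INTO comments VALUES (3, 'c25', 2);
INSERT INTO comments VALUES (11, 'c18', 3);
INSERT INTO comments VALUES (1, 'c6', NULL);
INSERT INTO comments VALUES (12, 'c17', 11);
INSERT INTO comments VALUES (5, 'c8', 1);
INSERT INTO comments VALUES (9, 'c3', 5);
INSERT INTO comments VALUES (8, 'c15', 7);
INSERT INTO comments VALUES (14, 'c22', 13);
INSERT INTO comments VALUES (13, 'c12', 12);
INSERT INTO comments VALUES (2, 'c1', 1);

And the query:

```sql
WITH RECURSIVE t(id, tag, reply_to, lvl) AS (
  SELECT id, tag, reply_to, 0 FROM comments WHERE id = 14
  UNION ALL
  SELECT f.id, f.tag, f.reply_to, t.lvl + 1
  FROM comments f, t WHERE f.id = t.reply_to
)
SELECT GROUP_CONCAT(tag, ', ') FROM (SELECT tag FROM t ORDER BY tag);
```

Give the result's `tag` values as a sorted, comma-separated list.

Base: id=14 (c22), reply_to=13, lvl 0.
Iteration 1: join on id=13 -> c12 (id 13, reply_to=12, lvl 1).
Iteration 2: join on id=12 -> c17 (id 12, reply_to=11, lvl 2).
Iteration 3: join on id=11 -> c18 (id 11, reply_to=3, lvl 3).
Iteration 4: join on id=3 -> c25 (id 3, reply_to=2, lvl 4).
Iteration 5: join on id=2 -> c1 (id 2, reply_to=1, lvl 5).
Iteration 6: join on id=1 -> c6 (id 1, reply_to=NULL, lvl 6).
Iteration 7: reply_to is NULL; no match; recursion stops.

c1, c12, c17, c18, c22, c25, c6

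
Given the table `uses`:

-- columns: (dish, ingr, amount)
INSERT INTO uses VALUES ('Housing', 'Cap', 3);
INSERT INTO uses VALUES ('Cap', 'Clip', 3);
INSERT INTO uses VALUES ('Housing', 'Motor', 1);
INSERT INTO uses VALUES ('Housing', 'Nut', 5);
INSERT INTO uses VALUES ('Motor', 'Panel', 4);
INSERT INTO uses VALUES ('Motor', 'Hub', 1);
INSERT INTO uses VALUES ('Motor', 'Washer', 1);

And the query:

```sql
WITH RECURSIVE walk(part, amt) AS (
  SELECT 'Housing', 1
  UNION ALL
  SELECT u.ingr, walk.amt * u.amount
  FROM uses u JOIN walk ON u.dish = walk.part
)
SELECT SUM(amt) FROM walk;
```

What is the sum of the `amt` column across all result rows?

25

Base: (Housing, amt=1).
Iteration 1: components of {Housing} -> Cap = 1*3 = 3, Motor = 1*1 = 1, Nut = 1*5 = 5.
Iteration 2: components of {Cap,Motor,Nut} -> Clip = 3*3 = 9, Hub = 1*1 = 1, Panel = 1*4 = 4, Washer = 1*1 = 1.
Iteration 3: no further components; recursion stops.
SUM(amt) = 1 + 3 + 1 + 5 + 9 + 4 + 1 + 1 = 25.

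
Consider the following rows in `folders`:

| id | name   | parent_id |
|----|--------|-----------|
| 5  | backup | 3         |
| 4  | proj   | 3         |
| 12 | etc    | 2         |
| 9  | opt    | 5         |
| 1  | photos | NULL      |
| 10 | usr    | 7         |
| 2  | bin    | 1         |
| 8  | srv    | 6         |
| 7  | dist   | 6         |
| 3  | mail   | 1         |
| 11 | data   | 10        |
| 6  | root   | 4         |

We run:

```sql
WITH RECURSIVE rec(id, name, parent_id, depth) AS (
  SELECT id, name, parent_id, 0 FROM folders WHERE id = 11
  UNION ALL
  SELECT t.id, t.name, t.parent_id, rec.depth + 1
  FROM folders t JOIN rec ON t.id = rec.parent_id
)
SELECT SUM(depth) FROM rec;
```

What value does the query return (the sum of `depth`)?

21

Base: id=11 (data), parent_id=10, depth 0.
Iteration 1: join on id=10 -> usr (id 10, parent_id=7, depth 1).
Iteration 2: join on id=7 -> dist (id 7, parent_id=6, depth 2).
Iteration 3: join on id=6 -> root (id 6, parent_id=4, depth 3).
Iteration 4: join on id=4 -> proj (id 4, parent_id=3, depth 4).
Iteration 5: join on id=3 -> mail (id 3, parent_id=1, depth 5).
Iteration 6: join on id=1 -> photos (id 1, parent_id=NULL, depth 6).
Iteration 7: parent_id is NULL; no match; recursion stops.
SUM(depth) = 0 + 1 + 2 + 3 + 4 + 5 + 6 = 21.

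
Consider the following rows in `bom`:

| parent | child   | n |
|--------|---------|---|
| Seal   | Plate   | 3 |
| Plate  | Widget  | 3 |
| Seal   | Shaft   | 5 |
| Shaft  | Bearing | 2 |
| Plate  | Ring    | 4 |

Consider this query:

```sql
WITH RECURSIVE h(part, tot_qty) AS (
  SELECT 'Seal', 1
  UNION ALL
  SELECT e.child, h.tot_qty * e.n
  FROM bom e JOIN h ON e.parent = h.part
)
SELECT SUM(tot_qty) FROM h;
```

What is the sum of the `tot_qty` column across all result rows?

40

Base: (Seal, tot_qty=1).
Iteration 1: components of {Seal} -> Plate = 1*3 = 3, Shaft = 1*5 = 5.
Iteration 2: components of {Plate,Shaft} -> Bearing = 5*2 = 10, Ring = 3*4 = 12, Widget = 3*3 = 9.
Iteration 3: no further components; recursion stops.
SUM(tot_qty) = 1 + 5 + 3 + 10 + 9 + 12 = 40.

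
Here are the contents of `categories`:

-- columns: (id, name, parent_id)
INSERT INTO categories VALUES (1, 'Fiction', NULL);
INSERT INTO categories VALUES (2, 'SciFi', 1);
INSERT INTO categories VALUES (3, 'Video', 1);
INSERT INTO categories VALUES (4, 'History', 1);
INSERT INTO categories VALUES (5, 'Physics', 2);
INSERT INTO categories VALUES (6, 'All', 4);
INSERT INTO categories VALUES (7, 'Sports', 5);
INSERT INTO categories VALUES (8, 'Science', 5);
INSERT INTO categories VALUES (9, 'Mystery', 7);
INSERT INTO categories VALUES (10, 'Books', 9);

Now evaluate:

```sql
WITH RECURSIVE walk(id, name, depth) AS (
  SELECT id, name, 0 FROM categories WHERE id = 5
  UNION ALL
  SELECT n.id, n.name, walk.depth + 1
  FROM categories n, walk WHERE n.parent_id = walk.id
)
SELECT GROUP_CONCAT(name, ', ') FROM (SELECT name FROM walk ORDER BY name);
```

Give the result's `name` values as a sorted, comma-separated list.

Base: id=5 (Physics) at depth 0.
Iteration 1: rows with parent_id in {5} -> Sports (id 7, depth 1), Science (id 8, depth 1).
Iteration 2: rows with parent_id in {7,8} -> Mystery (id 9, depth 2).
Iteration 3: rows with parent_id in {9} -> Books (id 10, depth 3).
Iteration 4: no rows with parent_id in {10}; recursion stops.

Books, Mystery, Physics, Science, Sports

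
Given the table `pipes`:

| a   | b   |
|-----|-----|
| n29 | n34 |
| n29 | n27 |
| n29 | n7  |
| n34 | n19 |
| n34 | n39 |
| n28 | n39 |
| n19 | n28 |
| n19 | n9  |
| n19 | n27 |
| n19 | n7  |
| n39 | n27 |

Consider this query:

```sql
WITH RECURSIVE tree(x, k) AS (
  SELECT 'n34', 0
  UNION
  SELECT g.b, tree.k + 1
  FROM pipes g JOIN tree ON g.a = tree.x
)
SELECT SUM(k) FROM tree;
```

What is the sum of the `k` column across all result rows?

17

Base: (n34, k=0).
Iteration 1: edges from {n34} -> (n19, k=1), (n39, k=1).
Iteration 2: edges from {n19,n39} -> (n27, k=2), (n28, k=2), (n7, k=2), (n9, k=2). [UNION drops 1 duplicate row(s)]
Iteration 3: edges from {n27,n28,n7,n9} -> (n39, k=3).
Iteration 4: edges from {n39} -> (n27, k=4).
Iteration 5: no outgoing edges from {n27}; recursion stops.
SUM(k) = 0 + 1 + 1 + 2 + 2 + 2 + 2 + 3 + 4 = 17.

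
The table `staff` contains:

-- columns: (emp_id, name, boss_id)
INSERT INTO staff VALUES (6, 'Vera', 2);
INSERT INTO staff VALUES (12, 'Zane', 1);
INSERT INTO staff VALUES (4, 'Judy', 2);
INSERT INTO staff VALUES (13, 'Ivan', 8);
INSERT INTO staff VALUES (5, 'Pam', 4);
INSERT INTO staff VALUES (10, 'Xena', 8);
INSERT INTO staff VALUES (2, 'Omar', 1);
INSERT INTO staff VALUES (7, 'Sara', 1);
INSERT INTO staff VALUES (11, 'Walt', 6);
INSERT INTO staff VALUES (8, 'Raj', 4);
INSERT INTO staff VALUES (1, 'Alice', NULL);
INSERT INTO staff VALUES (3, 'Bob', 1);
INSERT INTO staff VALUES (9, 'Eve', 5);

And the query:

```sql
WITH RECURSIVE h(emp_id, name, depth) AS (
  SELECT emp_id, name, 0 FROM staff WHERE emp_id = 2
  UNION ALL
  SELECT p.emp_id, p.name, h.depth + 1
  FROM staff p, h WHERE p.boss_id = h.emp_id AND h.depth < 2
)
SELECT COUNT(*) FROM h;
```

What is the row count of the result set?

Base: emp_id=2 (Omar) at depth 0.
Iteration 1: rows with boss_id in {2} -> Judy (id 4, depth 1), Vera (id 6, depth 1).
Iteration 2: rows with boss_id in {4,6} -> Pam (id 5, depth 2), Raj (id 8, depth 2), Walt (id 11, depth 2).
Iteration 3: depth < 2 fails for all current rows; recursion stops.
Total rows emitted: 6.

6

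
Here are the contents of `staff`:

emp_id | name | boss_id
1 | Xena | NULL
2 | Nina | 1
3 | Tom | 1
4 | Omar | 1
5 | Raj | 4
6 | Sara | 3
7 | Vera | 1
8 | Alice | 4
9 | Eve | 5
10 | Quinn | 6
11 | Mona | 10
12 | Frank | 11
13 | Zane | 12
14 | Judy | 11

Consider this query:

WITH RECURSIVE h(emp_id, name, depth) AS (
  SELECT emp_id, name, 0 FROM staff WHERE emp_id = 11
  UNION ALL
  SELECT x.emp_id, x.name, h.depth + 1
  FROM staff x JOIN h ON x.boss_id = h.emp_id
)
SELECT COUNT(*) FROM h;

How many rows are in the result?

Base: emp_id=11 (Mona) at depth 0.
Iteration 1: rows with boss_id in {11} -> Frank (id 12, depth 1), Judy (id 14, depth 1).
Iteration 2: rows with boss_id in {12,14} -> Zane (id 13, depth 2).
Iteration 3: no rows with boss_id in {13}; recursion stops.
Total rows emitted: 4.

4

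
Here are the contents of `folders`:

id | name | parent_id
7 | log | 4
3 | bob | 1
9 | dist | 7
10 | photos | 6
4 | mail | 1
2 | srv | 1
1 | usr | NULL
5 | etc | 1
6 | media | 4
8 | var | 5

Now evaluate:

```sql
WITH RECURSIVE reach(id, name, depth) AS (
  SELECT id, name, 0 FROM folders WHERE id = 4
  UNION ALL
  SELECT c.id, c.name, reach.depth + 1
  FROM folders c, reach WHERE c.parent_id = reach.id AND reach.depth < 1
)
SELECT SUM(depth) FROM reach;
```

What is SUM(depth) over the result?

2

Base: id=4 (mail) at depth 0.
Iteration 1: rows with parent_id in {4} -> media (id 6, depth 1), log (id 7, depth 1).
Iteration 2: depth < 1 fails for all current rows; recursion stops.
SUM(depth) = 0 + 1 + 1 = 2.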